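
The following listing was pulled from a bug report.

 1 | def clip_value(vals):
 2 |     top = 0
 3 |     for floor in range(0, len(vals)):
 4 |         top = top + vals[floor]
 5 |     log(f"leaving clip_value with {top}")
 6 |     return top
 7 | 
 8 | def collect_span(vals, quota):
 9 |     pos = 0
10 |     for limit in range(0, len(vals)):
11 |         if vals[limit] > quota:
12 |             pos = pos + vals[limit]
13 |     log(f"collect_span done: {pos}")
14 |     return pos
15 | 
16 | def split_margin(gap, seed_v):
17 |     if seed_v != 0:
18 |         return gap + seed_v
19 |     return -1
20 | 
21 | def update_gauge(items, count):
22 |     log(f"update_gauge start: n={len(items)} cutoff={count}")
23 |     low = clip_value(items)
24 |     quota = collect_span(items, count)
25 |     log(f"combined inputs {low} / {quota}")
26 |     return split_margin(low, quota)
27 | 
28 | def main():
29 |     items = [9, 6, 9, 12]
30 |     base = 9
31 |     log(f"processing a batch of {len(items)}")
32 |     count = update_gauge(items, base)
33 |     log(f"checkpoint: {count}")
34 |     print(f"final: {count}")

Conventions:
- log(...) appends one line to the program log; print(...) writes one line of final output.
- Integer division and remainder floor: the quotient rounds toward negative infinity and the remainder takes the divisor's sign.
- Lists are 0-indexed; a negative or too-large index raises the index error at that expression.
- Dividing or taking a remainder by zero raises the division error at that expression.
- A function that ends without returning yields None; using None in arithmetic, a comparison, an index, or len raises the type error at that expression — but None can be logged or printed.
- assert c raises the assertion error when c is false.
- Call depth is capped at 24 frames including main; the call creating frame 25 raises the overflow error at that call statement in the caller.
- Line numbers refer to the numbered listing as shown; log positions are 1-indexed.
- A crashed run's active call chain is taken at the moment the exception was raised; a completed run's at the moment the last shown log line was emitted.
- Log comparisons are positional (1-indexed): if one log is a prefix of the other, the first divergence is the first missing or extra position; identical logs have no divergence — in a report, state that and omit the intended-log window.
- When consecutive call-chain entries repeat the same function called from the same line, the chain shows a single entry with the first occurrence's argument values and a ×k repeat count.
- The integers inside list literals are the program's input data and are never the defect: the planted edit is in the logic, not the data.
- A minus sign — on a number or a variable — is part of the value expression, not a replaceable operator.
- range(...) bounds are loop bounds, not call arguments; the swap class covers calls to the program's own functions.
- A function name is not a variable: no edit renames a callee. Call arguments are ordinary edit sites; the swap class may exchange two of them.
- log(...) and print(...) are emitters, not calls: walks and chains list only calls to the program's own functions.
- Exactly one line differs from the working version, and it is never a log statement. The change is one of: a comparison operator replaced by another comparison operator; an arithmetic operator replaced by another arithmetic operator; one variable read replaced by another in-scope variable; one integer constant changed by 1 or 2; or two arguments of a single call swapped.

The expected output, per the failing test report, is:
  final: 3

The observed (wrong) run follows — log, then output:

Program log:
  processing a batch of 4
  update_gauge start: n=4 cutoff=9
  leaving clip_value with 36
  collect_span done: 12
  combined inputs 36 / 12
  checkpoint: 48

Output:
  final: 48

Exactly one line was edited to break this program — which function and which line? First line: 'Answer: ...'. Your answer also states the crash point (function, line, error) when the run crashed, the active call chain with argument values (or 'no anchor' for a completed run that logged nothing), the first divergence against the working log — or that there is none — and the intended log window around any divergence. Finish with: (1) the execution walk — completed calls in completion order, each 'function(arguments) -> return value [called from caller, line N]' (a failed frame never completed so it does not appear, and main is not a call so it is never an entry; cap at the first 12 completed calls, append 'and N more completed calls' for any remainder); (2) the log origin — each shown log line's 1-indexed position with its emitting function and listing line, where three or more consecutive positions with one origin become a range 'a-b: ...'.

Answer: the defect is in split_margin at line 18.
Core observation: The log first diverges at position 6: the faulty run prints 'checkpoint: 48' where the working version prints 'checkpoint: 3'.
Call chain: main.
First divergence: position 6 — the shown line 'checkpoint: 48' should read 'checkpoint: 3'.
Intended log window:
  4: collect_span done: 12
  5: combined inputs 36 / 12
  6: checkpoint: 3
Execution walk:
  clip_value([9, 6, 9, 12]) -> 36  [called from update_gauge, line 23]
  collect_span([9, 6, 9, 12], 9) -> 12  [called from update_gauge, line 24]
  split_margin(36, 12) -> 48  [called from update_gauge, line 26]
  update_gauge([9, 6, 9, 12], 9) -> 48  [called from main, line 32]
Log line origins:
  1: logged in main at line 31
  2: logged in update_gauge at line 22
  3: logged in clip_value at line 5
  4: logged in collect_span at line 13
  5: logged in update_gauge at line 25
  6: logged in main at line 33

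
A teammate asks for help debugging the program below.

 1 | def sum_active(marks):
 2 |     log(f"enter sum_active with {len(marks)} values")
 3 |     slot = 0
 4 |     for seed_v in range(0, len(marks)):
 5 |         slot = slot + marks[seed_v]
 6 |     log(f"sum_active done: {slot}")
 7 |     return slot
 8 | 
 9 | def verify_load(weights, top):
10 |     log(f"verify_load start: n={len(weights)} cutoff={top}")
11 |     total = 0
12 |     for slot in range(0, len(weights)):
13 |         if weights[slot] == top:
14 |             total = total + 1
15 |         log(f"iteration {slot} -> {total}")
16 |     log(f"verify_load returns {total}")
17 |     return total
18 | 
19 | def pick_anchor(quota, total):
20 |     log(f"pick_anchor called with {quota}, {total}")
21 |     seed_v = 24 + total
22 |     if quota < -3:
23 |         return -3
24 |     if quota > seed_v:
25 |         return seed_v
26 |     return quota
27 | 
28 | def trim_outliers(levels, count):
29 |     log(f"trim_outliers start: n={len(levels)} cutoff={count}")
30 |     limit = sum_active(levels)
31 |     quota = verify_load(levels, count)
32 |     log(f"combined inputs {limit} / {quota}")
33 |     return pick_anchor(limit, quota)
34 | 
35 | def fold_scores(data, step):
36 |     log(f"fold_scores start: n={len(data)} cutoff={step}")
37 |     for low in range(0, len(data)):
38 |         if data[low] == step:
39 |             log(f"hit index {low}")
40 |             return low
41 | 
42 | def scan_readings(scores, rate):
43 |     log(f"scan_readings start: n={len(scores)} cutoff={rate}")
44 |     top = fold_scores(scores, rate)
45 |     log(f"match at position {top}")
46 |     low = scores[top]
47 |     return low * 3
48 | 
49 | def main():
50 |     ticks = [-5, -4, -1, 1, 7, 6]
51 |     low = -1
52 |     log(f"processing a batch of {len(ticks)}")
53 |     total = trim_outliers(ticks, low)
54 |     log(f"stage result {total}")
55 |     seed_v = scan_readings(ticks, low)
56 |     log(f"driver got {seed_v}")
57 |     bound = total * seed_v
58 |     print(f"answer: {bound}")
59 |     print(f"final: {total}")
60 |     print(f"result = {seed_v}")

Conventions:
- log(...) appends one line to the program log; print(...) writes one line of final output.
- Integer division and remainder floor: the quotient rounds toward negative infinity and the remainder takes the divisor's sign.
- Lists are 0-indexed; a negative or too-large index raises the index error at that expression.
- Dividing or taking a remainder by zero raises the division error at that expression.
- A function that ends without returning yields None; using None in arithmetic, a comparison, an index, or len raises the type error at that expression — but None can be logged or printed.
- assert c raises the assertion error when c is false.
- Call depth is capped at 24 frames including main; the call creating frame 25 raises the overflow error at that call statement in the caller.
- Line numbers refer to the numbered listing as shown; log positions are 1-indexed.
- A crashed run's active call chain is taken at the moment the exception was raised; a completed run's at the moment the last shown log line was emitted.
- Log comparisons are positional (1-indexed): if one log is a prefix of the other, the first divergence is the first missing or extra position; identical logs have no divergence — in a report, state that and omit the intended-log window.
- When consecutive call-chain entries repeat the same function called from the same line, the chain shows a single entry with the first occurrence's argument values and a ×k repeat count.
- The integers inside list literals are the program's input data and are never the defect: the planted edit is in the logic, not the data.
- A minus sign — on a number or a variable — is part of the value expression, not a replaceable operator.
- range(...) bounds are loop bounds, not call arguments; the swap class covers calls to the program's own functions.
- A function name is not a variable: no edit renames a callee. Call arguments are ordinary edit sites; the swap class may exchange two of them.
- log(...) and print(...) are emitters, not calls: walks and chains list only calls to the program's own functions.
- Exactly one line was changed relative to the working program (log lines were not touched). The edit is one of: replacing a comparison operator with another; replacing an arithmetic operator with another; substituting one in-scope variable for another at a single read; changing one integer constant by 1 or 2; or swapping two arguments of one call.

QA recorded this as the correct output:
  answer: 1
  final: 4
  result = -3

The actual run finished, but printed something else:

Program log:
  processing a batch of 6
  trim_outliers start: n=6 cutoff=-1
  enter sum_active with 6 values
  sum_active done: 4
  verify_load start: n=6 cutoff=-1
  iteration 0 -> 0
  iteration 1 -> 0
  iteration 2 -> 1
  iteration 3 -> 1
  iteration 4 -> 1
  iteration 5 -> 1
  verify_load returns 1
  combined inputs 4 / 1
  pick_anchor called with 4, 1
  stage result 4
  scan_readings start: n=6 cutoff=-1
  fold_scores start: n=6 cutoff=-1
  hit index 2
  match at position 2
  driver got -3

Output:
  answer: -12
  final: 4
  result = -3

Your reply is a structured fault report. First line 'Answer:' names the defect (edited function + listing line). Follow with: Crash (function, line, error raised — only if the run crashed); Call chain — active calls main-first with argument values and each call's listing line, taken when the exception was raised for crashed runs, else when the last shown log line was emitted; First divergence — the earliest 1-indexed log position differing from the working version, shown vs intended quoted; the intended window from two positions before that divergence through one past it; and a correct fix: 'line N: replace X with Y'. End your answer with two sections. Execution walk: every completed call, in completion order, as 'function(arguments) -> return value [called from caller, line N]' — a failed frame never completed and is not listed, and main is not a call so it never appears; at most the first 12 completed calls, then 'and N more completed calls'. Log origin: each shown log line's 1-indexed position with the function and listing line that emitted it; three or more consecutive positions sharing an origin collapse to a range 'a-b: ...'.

Answer: the defect is in main at line 57.
The tell: No log line changed; the fault shows up purely in the output.
Call chain: main.
First divergence: there is none — every log position agrees.
Execution walk:
  sum_active([-5, -4, -1, 1, 7, 6]) -> 4  [called from trim_outliers, line 30]
  verify_load([-5, -4, -1, 1, 7, 6], -1) -> 1  [called from trim_outliers, line 31]
  pick_anchor(4, 1) -> 4  [called from trim_outliers, line 33]
  trim_outliers([-5, -4, -1, 1, 7, 6], -1) -> 4  [called from main, line 53]
  fold_scores([-5, -4, -1, 1, 7, 6], -1) -> 2  [called from scan_readings, line 44]
  scan_readings([-5, -4, -1, 1, 7, 6], -1) -> -3  [called from main, line 55]
Log origin:
  1: emitted by main (line 52)
  2: emitted by trim_outliers (line 29)
  3: emitted by sum_active (line 2)
  4: emitted by sum_active (line 6)
  5: emitted by verify_load (line 10)
  6-11: emitted by verify_load (line 15)
  12: emitted by verify_load (line 16)
  13: emitted by trim_outliers (line 32)
  14: emitted by pick_anchor (line 20)
  15: emitted by main (line 54)
  16: emitted by scan_readings (line 43)
  17: emitted by fold_scores (line 36)
  18: emitted by fold_scores (line 39)
  19: emitted by scan_readings (line 45)
  20: emitted by main (line 56)
A correct fix: line 57: replace `*` with `+`.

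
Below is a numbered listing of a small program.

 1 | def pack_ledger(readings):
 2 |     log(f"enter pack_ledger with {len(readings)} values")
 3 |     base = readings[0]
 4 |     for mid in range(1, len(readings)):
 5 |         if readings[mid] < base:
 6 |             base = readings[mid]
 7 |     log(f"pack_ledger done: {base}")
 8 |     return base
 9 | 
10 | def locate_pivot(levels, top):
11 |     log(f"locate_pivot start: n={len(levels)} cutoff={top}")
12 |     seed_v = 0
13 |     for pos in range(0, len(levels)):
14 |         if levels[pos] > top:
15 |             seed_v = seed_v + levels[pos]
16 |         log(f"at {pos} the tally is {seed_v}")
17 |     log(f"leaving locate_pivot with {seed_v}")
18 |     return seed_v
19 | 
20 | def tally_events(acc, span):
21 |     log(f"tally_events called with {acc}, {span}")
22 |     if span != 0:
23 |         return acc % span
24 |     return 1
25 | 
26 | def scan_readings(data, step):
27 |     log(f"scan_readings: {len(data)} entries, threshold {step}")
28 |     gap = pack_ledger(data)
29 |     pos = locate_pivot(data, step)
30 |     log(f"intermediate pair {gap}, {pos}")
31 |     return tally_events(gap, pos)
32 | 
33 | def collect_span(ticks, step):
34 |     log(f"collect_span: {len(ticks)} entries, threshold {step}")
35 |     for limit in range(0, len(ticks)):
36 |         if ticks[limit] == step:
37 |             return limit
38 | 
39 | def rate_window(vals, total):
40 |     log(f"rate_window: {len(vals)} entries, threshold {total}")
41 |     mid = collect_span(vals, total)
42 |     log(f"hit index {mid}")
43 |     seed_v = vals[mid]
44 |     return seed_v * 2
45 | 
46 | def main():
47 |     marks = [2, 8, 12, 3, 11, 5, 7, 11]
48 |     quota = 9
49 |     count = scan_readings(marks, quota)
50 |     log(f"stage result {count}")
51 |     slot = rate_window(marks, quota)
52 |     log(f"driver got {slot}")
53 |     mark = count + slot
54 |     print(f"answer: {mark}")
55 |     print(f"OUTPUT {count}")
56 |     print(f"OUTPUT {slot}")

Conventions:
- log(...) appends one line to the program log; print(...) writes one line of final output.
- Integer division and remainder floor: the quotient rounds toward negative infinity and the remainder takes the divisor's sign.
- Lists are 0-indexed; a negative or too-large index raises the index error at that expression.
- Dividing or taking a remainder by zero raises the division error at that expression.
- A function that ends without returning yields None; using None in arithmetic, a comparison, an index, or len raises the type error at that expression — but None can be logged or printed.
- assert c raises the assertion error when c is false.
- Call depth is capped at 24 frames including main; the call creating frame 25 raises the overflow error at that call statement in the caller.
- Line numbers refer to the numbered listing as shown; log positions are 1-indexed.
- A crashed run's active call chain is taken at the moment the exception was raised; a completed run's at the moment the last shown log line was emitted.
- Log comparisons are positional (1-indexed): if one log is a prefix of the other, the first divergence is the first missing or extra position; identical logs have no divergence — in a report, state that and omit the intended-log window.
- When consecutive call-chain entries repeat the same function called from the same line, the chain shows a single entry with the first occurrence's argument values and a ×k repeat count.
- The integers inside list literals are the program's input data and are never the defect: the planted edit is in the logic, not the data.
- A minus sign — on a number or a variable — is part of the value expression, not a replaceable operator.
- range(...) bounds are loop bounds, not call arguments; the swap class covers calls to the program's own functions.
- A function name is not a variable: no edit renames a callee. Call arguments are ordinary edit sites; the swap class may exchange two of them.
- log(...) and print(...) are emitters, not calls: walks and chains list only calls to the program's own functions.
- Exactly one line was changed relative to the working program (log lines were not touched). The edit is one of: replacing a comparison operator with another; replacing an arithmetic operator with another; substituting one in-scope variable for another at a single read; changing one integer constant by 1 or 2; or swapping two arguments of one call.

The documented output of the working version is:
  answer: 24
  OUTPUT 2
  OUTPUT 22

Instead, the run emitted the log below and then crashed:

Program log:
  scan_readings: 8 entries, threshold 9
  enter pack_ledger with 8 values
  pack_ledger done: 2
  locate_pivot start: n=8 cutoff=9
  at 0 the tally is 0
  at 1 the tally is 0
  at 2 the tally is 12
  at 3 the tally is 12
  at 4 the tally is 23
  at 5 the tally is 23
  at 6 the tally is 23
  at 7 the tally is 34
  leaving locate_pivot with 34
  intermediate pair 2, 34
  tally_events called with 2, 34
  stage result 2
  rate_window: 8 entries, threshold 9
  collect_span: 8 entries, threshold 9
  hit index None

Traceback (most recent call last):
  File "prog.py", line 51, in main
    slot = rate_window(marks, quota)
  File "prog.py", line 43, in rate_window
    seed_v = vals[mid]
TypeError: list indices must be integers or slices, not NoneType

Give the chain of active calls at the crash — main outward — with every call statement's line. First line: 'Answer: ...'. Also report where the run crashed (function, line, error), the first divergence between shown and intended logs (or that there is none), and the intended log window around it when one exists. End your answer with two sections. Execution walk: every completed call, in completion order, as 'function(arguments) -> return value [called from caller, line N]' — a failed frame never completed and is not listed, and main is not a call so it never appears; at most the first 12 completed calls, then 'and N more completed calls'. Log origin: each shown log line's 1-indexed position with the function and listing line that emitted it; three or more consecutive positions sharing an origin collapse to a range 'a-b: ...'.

Answer: main -> rate_window (called at line 51).
Core observation: Everything matches until log position 1, which reads 'scan_readings: 8 entries, threshold 9' in place of 'scan_readings: 8 entries, threshold 11'.
Crash: rate_window, line 43, TypeError.
First divergence: at position 1 the run shows 'scan_readings: 8 entries, threshold 9' where the working version logs 'scan_readings: 8 entries, threshold 11'.
Intended log window:
  1: scan_readings: 8 entries, threshold 11
  2: enter pack_ledger with 8 values
Execution walk:
  pack_ledger([2, 8, 12, 3, 11, 5, 7, 11]) -> 2  [called from scan_readings, line 28]
  locate_pivot([2, 8, 12, 3, 11, 5, 7, 11], 9) -> 34  [called from scan_readings, line 29]
  tally_events(2, 34) -> 2  [called from scan_readings, line 31]
  scan_readings([2, 8, 12, 3, 11, 5, 7, 11], 9) -> 2  [called from main, line 49]
  collect_span([2, 8, 12, 3, 11, 5, 7, 11], 9) -> None  [called from rate_window, line 41]
Origin of each log line:
  1: emitted by scan_readings (line 27)
  2: emitted by pack_ledger (line 2)
  3: emitted by pack_ledger (line 7)
  4: emitted by locate_pivot (line 11)
  5-12: emitted by locate_pivot (line 16)
  13: emitted by locate_pivot (line 17)
  14: emitted by scan_readings (line 30)
  15: emitted by tally_events (line 21)
  16: emitted by main (line 50)
  17: emitted by rate_window (line 40)
  18: emitted by collect_span (line 34)
  19: emitted by rate_window (line 42)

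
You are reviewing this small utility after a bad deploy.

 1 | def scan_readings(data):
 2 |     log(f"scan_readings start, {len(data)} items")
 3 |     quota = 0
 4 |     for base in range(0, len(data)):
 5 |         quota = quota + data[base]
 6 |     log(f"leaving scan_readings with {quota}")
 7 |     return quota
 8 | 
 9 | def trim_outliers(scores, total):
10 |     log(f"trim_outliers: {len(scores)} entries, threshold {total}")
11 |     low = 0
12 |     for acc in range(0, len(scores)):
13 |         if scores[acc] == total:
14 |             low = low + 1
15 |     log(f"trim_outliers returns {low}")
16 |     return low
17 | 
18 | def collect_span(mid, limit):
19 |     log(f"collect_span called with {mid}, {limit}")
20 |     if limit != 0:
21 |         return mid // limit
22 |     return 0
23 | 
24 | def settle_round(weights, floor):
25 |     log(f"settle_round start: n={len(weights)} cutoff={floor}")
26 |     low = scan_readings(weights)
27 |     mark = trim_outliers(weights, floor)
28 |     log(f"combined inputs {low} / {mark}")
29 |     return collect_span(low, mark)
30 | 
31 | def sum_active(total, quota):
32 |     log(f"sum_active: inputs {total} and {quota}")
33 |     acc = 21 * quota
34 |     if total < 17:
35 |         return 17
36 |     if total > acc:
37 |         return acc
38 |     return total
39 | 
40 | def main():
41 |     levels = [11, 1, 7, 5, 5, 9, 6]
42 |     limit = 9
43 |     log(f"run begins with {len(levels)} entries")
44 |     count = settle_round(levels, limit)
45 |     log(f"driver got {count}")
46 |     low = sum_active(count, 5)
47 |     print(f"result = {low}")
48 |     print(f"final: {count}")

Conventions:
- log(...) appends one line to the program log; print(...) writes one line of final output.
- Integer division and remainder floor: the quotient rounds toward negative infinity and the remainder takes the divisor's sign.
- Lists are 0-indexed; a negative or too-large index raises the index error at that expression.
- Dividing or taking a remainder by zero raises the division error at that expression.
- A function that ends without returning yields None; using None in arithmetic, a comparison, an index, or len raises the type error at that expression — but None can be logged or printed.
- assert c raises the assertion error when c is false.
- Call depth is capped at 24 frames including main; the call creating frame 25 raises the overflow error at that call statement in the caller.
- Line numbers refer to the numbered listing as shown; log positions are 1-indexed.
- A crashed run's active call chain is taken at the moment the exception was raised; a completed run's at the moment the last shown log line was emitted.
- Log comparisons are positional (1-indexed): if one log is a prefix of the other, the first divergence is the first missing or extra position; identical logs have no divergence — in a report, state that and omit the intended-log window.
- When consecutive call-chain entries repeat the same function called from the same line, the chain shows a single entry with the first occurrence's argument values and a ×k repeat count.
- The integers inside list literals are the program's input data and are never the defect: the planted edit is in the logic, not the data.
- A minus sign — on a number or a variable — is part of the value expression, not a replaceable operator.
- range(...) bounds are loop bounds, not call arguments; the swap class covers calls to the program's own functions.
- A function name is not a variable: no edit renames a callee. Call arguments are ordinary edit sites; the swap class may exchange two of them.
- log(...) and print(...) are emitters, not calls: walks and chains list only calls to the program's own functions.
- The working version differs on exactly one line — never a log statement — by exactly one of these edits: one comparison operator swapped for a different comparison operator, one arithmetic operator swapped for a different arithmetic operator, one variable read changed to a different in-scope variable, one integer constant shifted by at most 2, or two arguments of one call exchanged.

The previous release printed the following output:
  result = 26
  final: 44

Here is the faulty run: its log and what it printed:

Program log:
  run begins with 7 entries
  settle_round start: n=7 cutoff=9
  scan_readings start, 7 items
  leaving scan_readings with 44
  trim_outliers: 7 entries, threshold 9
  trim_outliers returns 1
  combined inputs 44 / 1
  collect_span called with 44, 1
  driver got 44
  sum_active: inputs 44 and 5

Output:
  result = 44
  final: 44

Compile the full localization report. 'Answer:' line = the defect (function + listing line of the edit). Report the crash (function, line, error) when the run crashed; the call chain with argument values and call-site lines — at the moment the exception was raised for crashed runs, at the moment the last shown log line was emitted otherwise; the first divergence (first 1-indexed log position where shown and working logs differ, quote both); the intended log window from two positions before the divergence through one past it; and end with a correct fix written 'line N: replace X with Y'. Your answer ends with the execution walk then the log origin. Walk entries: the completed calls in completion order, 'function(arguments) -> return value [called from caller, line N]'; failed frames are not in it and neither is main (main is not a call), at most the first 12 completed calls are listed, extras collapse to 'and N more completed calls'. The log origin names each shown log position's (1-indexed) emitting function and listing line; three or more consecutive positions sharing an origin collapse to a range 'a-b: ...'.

Answer: the defect is in sum_active at line 33.
Key fact: No log line changed; the fault shows up purely in the output.
Call chain: main -> sum_active(44, 5) (called at line 46).
First divergence: none (the log streams are identical).
Execution walk:
  scan_readings([11, 1, 7, 5, 5, 9, 6]) -> 44  [called from settle_round, line 26]
  trim_outliers([11, 1, 7, 5, 5, 9, 6], 9) -> 1  [called from settle_round, line 27]
  collect_span(44, 1) -> 44  [called from settle_round, line 29]
  settle_round([11, 1, 7, 5, 5, 9, 6], 9) -> 44  [called from main, line 44]
  sum_active(44, 5) -> 44  [called from main, line 46]
Origin of each log line:
  1: logged in main at line 43
  2: logged in settle_round at line 25
  3: logged in scan_readings at line 2
  4: logged in scan_readings at line 6
  5: logged in trim_outliers at line 10
  6: logged in trim_outliers at line 15
  7: logged in settle_round at line 28
  8: logged in collect_span at line 19
  9: logged in main at line 45
  10: logged in sum_active at line 32
A correct fix: line 33: replace `*` with `+`.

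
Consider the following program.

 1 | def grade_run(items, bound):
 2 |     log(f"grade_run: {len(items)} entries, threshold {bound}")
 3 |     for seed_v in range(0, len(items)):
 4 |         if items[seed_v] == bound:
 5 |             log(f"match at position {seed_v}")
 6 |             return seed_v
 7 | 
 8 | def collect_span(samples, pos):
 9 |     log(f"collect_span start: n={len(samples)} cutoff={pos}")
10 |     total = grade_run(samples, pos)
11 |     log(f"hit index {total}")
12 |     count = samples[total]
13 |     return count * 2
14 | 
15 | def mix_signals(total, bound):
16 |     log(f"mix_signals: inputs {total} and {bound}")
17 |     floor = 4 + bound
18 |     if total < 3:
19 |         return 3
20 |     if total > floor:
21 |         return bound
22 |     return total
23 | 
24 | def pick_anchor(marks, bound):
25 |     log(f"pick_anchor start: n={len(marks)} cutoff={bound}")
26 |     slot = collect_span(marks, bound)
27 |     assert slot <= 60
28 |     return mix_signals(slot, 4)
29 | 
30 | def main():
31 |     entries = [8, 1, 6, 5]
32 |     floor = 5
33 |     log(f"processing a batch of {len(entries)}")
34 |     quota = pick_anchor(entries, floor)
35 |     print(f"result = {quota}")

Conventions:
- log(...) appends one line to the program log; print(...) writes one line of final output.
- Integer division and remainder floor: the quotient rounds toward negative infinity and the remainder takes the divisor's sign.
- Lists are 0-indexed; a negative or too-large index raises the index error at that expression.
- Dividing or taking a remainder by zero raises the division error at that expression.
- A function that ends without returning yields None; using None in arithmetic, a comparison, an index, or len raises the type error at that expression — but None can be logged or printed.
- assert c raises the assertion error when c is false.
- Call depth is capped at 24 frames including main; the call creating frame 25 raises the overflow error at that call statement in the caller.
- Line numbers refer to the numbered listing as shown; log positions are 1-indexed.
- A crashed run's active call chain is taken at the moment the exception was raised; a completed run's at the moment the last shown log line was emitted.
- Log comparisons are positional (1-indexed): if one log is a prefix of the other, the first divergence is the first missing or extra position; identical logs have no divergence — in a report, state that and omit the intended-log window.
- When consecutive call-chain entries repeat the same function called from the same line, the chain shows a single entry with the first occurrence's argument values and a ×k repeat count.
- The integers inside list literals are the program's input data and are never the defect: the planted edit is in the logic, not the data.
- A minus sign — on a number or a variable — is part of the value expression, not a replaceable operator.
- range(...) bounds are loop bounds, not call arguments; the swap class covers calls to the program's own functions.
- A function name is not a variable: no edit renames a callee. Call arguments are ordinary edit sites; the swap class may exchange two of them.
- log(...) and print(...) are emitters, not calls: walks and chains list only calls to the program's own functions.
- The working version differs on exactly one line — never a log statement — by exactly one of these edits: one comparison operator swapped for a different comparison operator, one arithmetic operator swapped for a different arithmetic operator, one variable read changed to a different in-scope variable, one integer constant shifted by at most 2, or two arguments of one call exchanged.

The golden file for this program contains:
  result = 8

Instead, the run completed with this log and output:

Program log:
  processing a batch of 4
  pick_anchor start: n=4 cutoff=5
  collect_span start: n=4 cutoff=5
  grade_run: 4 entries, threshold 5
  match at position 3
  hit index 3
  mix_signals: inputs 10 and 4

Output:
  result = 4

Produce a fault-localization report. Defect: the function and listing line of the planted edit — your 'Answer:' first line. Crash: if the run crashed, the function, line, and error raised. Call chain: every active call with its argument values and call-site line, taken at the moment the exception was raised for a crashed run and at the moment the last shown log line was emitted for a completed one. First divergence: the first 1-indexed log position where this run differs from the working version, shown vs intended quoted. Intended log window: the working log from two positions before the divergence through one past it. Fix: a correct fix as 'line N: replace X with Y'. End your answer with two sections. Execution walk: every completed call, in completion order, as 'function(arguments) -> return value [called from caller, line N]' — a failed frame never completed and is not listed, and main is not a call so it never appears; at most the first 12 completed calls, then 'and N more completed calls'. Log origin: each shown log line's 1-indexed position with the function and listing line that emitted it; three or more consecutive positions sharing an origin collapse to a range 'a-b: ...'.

Answer: the defect is in mix_signals at line 21.
Key fact: Log streams are identical — the defect surfaces only in the printed output.
Call chain: main -> pick_anchor([8, 1, 6, 5], 5) (called at line 34) -> mix_signals(10, 4) (called at line 28).
First divergence: none; the two logs match at every position.
Execution walk:
  grade_run([8, 1, 6, 5], 5) -> 3  [called from collect_span, line 10]
  collect_span([8, 1, 6, 5], 5) -> 10  [called from pick_anchor, line 26]
  mix_signals(10, 4) -> 4  [called from pick_anchor, line 28]
  pick_anchor([8, 1, 6, 5], 5) -> 4  [called from main, line 34]
Origin of each log line:
  1 — main, line 33
  2 — pick_anchor, line 25
  3 — collect_span, line 9
  4 — grade_run, line 2
  5 — grade_run, line 5
  6 — collect_span, line 11
  7 — mix_signals, line 16
A correct fix: line 21: replace `bound` with `floor`.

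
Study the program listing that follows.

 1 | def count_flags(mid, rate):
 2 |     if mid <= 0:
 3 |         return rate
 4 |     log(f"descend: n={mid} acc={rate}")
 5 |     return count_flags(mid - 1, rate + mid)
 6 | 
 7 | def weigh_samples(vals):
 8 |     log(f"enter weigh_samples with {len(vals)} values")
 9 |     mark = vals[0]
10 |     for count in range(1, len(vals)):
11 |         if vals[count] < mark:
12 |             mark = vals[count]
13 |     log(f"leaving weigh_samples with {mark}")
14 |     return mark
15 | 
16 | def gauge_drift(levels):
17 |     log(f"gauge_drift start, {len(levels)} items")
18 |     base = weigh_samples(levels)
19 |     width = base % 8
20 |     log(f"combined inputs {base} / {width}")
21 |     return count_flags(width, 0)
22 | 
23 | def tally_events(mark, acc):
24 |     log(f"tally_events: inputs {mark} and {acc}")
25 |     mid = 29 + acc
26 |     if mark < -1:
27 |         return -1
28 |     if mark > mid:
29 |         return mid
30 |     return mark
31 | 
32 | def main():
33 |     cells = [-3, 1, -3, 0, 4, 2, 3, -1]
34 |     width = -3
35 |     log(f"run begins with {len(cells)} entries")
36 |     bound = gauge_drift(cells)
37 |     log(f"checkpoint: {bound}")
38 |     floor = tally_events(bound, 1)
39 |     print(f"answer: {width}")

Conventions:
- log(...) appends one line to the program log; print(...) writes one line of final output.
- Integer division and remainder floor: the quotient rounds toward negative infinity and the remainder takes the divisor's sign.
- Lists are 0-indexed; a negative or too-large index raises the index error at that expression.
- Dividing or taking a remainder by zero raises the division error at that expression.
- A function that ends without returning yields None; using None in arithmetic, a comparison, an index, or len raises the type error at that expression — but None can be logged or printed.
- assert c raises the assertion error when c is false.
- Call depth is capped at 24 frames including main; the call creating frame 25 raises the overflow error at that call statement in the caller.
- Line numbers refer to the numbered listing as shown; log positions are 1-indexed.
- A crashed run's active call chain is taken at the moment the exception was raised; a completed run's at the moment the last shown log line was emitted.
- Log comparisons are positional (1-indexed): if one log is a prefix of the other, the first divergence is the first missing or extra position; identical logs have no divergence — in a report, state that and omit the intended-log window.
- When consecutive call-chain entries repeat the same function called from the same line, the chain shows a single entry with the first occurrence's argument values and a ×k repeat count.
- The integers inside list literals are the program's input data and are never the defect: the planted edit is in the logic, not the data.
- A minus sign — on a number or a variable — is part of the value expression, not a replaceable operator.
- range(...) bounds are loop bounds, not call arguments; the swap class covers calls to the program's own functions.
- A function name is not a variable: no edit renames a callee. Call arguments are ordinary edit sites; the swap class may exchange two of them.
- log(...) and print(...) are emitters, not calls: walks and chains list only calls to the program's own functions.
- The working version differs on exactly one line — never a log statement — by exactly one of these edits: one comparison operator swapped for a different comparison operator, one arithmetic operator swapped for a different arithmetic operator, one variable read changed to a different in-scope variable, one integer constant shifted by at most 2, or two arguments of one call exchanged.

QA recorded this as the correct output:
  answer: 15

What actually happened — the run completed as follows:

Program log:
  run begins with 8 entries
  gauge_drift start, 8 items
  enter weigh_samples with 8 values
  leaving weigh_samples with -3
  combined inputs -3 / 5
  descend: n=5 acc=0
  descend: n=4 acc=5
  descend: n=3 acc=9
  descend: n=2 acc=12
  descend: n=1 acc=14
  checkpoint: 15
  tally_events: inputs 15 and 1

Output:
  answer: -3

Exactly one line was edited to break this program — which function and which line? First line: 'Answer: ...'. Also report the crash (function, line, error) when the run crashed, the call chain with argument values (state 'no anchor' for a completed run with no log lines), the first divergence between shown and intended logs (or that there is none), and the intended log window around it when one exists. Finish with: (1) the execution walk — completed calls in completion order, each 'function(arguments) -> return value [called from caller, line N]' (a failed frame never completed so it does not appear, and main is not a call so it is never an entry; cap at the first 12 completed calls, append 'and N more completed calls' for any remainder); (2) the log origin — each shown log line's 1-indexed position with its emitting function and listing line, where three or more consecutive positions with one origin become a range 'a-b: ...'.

Answer: the defect is in main at line 39.
The tell: Log streams are identical — the defect surfaces only in the printed output.
Call chain: main -> tally_events(15, 1) (called at line 38).
First divergence: none — the logs agree in full.
Execution walk:
  weigh_samples([-3, 1, -3, 0, 4, 2, 3, -1]) -> -3  [called from gauge_drift, line 18]
  count_flags(0, 15) -> 15  [called from count_flags, line 5]
  count_flags(1, 14) -> 15  [called from count_flags, line 5]
  count_flags(2, 12) -> 15  [called from count_flags, line 5]
  count_flags(3, 9) -> 15  [called from count_flags, line 5]
  count_flags(4, 5) -> 15  [called from count_flags, line 5]
  count_flags(5, 0) -> 15  [called from gauge_drift, line 21]
  gauge_drift([-3, 1, -3, 0, 4, 2, 3, -1]) -> 15  [called from main, line 36]
  tally_events(15, 1) -> 15  [called from main, line 38]
Log origin:
  1 — main, line 35
  2 — gauge_drift, line 17
  3 — weigh_samples, line 8
  4 — weigh_samples, line 13
  5 — gauge_drift, line 20
  6-10 — count_flags, line 4
  11 — main, line 37
  12 — tally_events, line 24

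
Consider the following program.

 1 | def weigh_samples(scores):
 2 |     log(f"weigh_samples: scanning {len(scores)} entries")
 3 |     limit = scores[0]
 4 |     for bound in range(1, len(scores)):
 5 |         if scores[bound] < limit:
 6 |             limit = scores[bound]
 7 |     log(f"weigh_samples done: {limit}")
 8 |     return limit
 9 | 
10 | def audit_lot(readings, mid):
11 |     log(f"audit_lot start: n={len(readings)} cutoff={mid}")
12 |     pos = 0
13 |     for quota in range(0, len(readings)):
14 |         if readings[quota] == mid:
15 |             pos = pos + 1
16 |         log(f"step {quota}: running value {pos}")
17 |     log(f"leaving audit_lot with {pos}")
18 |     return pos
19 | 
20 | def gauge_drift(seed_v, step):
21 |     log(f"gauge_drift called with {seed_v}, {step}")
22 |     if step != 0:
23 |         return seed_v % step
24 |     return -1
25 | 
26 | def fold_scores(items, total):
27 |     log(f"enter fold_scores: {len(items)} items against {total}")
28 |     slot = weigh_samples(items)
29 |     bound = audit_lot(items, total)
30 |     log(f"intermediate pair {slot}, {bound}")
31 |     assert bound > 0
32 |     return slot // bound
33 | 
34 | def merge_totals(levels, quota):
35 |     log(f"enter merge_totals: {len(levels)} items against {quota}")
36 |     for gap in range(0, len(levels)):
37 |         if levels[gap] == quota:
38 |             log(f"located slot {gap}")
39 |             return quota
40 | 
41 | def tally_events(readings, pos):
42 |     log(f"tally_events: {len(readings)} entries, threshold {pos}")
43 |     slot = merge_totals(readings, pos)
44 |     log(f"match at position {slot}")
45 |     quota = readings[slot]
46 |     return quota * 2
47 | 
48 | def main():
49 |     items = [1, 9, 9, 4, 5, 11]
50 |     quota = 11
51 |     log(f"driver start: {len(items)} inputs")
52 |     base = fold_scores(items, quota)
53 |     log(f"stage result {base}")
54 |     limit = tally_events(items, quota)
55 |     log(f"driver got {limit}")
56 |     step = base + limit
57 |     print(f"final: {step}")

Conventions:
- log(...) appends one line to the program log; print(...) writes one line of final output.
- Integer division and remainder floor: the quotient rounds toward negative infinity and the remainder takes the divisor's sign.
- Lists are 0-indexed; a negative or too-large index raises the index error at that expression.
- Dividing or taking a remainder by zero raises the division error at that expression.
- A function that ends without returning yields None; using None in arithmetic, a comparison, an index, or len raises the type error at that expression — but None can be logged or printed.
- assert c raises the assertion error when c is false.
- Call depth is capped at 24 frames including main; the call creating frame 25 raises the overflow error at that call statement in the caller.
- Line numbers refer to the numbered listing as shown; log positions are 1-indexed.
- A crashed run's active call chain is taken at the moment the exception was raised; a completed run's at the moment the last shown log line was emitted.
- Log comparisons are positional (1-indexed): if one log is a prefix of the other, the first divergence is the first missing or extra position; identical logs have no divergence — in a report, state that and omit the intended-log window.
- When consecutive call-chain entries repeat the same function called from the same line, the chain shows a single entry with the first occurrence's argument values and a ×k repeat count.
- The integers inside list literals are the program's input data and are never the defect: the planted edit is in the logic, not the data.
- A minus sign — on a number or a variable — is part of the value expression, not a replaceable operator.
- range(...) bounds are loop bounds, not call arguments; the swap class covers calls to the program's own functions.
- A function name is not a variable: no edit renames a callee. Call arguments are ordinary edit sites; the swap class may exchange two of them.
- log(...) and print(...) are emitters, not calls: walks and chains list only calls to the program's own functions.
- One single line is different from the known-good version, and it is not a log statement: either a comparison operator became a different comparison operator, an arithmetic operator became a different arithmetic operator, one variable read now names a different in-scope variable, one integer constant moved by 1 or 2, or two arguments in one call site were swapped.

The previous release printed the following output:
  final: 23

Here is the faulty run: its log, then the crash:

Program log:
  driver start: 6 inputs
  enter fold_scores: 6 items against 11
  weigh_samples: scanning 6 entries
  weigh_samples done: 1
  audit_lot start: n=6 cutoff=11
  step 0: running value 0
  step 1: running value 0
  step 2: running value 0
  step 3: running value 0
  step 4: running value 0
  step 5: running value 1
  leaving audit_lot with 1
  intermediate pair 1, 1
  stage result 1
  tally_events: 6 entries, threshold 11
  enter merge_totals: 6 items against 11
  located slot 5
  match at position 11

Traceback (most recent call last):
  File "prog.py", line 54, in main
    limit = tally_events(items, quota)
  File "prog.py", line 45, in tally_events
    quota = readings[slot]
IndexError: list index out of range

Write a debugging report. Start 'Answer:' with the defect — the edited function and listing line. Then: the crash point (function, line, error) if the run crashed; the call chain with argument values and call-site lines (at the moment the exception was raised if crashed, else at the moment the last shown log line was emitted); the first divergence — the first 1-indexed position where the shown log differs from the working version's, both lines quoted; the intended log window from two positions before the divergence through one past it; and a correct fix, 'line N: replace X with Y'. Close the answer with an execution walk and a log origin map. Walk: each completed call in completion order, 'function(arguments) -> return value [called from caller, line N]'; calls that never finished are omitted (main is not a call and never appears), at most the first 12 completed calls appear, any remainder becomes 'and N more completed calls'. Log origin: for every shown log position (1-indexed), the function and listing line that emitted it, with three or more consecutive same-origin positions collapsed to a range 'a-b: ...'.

Answer: the defect is in merge_totals at line 39.
Key observation: Everything matches until log position 18, which reads 'match at position 11' in place of 'match at position 5'.
Crash: tally_events, line 45, IndexError.
Call chain: main -> tally_events([1, 9, 9, 4, 5, 11], 11) (called at line 54).
First divergence: position 18 — shown 'match at position 11', intended 'match at position 5'.
Intended log window:
  16: enter merge_totals: 6 items against 11
  17: located slot 5
  18: match at position 5
  19: driver got 22
Execution walk:
  weigh_samples([1, 9, 9, 4, 5, 11]) -> 1  [called from fold_scores, line 28]
  audit_lot([1, 9, 9, 4, 5, 11], 11) -> 1  [called from fold_scores, line 29]
  fold_scores([1, 9, 9, 4, 5, 11], 11) -> 1  [called from main, line 52]
  merge_totals([1, 9, 9, 4, 5, 11], 11) -> 11  [called from tally_events, line 43]
Log origins:
  1: emitted by main (line 51)
  2: emitted by fold_scores (line 27)
  3: emitted by weigh_samples (line 2)
  4: emitted by weigh_samples (line 7)
  5: emitted by audit_lot (line 11)
  6-11: emitted by audit_lot (line 16)
  12: emitted by audit_lot (line 17)
  13: emitted by fold_scores (line 30)
  14: emitted by main (line 53)
  15: emitted by tally_events (line 42)
  16: emitted by merge_totals (line 35)
  17: emitted by merge_totals (line 38)
  18: emitted by tally_events (line 44)
A correct fix: line 39: replace `quota` with `gap`.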